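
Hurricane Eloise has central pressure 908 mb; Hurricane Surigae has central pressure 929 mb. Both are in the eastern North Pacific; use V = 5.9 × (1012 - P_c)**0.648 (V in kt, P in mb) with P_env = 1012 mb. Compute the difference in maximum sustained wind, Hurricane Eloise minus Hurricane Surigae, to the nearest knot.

Hurricane Eloise: ΔP = 104; V ≈ 5.9 × 104^0.648 ≈ 119.64 kt.
Hurricane Surigae: ΔP = 83; V ≈ 5.9 × 83^0.648 ≈ 103.37 kt.
Difference ≈ 119.64 − 103.37 = 16.27 → 16 kt.

16 kt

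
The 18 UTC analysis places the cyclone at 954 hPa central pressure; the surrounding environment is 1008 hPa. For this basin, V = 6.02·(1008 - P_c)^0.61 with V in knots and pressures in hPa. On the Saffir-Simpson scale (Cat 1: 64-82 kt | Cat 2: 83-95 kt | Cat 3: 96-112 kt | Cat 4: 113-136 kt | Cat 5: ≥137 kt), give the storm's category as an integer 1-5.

1

ΔP = 1008 − 954 = 54 hPa.
V ≈ 6.02 × 54^0.61 = 6.02 × 11.40 ≈ 69 kt.
69 kt falls in the Category 1 band.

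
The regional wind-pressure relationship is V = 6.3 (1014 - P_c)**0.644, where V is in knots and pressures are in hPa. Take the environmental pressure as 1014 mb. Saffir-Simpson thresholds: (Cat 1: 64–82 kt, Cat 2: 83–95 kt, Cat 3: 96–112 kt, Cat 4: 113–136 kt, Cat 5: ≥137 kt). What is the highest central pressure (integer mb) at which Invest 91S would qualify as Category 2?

Category 2 begins at V = 83 kt.
Required ΔP = (83/6.3)^(1/0.644) = 13.175^1.553 ≈ 54.79 mb.
P_c ≤ 1014 − 54.79 = 959.21, so the highest integer P_c is 959 mb.

959 mb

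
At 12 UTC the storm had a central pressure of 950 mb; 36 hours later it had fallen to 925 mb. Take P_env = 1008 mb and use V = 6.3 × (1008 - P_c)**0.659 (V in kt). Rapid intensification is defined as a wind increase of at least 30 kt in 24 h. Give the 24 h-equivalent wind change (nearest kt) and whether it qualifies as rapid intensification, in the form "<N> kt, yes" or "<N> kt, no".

V₁: ΔP = 58, V ≈ 6.3 × 58^0.659 ≈ 91.50 kt.
V₂: ΔP = 83, V ≈ 6.3 × 83^0.659 ≈ 115.88 kt.
ΔV over 36 h = 24.38 kt → 24 h equivalent = 24.38 × 24/36 ≈ 16.25 kt.
16 kt < 30 kt ⇒ not rapid intensification.

16 kt, no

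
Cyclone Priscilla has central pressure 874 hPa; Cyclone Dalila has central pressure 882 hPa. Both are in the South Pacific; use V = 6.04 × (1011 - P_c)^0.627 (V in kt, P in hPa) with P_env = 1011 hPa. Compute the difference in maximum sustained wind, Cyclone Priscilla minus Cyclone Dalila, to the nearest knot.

Cyclone Priscilla: ΔP = 137; V ≈ 6.04 × 137^0.627 ≈ 132.06 kt.
Cyclone Dalila: ΔP = 129; V ≈ 6.04 × 129^0.627 ≈ 127.17 kt.
Difference ≈ 132.06 − 127.17 = 4.89 → 5 kt.

5 kt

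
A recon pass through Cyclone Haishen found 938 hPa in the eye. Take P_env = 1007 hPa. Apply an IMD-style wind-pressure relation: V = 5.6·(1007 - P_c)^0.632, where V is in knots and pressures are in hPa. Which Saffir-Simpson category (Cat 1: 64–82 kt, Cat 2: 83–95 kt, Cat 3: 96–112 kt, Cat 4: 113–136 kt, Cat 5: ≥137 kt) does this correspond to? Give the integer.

ΔP = 1007 − 938 = 69 hPa.
V ≈ 5.6 × 69^0.632 = 5.6 × 14.53 ≈ 81 kt.
81 kt falls in the Category 1 band.

1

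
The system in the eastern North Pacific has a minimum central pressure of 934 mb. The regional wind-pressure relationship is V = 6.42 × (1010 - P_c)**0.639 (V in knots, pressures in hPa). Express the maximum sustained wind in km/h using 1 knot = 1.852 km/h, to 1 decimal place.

189.2 km/h

ΔP = 1010 − 934 = 76 mb.
V ≈ 6.42 × 76^0.639 = 6.42 × 15.916 ≈ 102.182 kt.
102.182 × 1.852 ≈ 189.24 km/h → 189.2 km/h.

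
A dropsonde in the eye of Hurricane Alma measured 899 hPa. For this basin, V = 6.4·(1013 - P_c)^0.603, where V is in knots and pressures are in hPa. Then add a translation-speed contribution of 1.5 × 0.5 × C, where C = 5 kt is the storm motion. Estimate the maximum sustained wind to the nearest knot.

115 kt

ΔP = 1013 − 899 = 114 hPa.
114^0.603 ≈ 17.391.
V ≈ 6.4 × 17.391 ≈ 111.3 kt.
Translation term: 1.5 × 0.5 × 5 = 3.75 kt.
Corrected V ≈ 115.05 kt → 115 kt.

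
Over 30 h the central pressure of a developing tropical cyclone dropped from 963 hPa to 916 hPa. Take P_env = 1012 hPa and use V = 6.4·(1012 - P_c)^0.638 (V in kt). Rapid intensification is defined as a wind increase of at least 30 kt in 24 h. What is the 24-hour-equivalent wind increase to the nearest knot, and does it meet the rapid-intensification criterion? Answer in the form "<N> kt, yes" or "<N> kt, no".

33 kt, yes

V₁: ΔP = 49, V ≈ 6.4 × 49^0.638 ≈ 76.65 kt.
V₂: ΔP = 96, V ≈ 6.4 × 96^0.638 ≈ 117.73 kt.
ΔV over 30 h = 41.08 kt → 24 h equivalent = 41.08 × 24/30 ≈ 32.86 kt.
33 kt ≥ 30 kt ⇒ rapid intensification.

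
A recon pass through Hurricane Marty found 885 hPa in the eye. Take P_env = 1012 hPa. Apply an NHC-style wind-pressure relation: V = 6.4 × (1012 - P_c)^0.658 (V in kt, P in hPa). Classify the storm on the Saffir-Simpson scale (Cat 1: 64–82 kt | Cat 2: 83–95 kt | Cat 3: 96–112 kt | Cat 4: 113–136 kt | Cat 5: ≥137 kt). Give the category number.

5

ΔP = 1012 − 885 = 127 hPa.
V ≈ 6.4 × 127^0.658 = 6.4 × 24.23 ≈ 155 kt.
155 kt falls in the Category 5 band.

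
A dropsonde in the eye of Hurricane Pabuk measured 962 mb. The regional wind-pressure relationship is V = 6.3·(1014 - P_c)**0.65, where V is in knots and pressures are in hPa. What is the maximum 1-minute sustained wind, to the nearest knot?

ΔP = 1014 − 962 = 52 mb.
52^0.65 ≈ 13.044.
V ≈ 6.3 × 13.044 ≈ 82.2 kt.

82 kt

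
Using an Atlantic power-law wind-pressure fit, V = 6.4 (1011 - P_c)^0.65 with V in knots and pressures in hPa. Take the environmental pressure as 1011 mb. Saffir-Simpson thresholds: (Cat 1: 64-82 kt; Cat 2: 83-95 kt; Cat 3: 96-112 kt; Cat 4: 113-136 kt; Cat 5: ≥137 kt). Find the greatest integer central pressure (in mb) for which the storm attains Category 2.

959 mb

Category 2 begins at V = 83 kt.
Required ΔP = (83/6.4)^(1/0.65) = 12.969^1.538 ≈ 51.54 mb.
P_c ≤ 1011 − 51.54 = 959.46, so the highest integer P_c is 959 mb.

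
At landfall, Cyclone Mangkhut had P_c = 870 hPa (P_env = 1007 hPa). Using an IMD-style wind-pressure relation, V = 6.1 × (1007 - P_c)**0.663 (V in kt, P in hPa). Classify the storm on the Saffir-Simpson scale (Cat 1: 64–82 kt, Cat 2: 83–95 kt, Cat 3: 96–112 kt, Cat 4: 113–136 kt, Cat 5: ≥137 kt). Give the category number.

5

ΔP = 1007 − 870 = 137 hPa.
V ≈ 6.1 × 137^0.663 = 6.1 × 26.10 ≈ 159 kt.
159 kt falls in the Category 5 band.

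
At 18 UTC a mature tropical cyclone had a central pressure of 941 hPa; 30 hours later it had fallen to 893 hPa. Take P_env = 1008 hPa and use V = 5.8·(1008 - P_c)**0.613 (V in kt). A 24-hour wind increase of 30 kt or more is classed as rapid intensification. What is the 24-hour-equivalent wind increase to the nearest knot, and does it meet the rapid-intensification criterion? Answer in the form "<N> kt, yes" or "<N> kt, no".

24 kt, no

V₁: ΔP = 67, V ≈ 5.8 × 67^0.613 ≈ 76.35 kt.
V₂: ΔP = 115, V ≈ 5.8 × 115^0.613 ≈ 106.33 kt.
ΔV over 30 h = 29.98 kt → 24 h equivalent = 29.98 × 24/30 ≈ 23.98 kt.
24 kt < 30 kt ⇒ not rapid intensification.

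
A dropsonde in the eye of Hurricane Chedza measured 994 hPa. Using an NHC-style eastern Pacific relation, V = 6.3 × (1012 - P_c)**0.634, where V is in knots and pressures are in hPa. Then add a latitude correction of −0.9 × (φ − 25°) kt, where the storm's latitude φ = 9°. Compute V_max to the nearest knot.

54 kt

ΔP = 1012 − 994 = 18 hPa.
18^0.634 ≈ 6.249.
V ≈ 6.3 × 6.249 ≈ 39.4 kt.
Latitude correction: −0.9 × (9 − 25) = 14.4 kt.
Corrected V ≈ 53.8 kt → 54 kt.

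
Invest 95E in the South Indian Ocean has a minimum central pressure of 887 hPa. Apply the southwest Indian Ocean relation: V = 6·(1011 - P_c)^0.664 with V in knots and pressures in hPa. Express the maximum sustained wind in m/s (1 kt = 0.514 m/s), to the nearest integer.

76 m/s

ΔP = 1011 − 887 = 124 hPa.
V ≈ 6 × 124^0.664 = 6 × 24.549 ≈ 147.293 kt.
147.293 × 0.514 ≈ 75.71 m/s → 76 m/s.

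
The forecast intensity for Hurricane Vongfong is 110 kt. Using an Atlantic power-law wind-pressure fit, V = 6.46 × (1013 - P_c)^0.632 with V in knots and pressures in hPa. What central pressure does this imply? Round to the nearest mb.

ΔP = (V / 6.46)^(1/0.632) = (110/6.46)^1.582.
110/6.46 = 17.028; 17.028^1.582 ≈ 88.72 mb.
P_c = 1013 − 88.72 = 924.28 ≈ 924 mb.

924 mb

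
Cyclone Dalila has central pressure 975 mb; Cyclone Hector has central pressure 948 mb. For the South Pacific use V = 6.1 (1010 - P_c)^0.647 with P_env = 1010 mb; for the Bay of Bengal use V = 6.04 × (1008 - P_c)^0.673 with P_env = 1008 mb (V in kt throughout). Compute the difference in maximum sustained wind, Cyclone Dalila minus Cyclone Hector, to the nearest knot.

-34 kt

Cyclone Dalila: ΔP = 35; V ≈ 6.1 × 35^0.647 ≈ 60.86 kt.
Cyclone Hector: ΔP = 60; V ≈ 6.04 × 60^0.673 ≈ 95.00 kt.
Difference ≈ 60.86 − 95.00 = -34.14 → -34 kt.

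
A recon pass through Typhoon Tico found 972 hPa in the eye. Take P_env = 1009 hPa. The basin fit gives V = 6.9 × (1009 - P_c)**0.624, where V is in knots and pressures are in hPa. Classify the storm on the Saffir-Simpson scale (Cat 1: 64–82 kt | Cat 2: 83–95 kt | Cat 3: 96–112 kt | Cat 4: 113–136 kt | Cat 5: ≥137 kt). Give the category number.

ΔP = 1009 − 972 = 37 hPa.
V ≈ 6.9 × 37^0.624 = 6.9 × 9.52 ≈ 66 kt.
66 kt falls in the Category 1 band.

1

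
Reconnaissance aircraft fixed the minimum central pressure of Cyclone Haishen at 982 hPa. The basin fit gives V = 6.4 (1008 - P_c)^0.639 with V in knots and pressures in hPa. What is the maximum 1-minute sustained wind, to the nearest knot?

51 kt

ΔP = 1008 − 982 = 26 hPa.
26^0.639 ≈ 8.020.
V ≈ 6.4 × 8.020 ≈ 51.3 kt.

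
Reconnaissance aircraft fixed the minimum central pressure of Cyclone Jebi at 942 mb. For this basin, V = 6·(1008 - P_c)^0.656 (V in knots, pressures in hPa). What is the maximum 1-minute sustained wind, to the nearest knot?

94 kt

ΔP = 1008 − 942 = 66 mb.
66^0.656 ≈ 15.618.
V ≈ 6 × 15.618 ≈ 93.7 kt.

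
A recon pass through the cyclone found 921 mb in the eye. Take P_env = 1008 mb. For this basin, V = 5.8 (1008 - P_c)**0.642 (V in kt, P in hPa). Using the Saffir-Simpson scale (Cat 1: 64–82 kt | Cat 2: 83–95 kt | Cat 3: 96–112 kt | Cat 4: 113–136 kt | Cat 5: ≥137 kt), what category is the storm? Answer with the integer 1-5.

ΔP = 1008 − 921 = 87 mb.
V ≈ 5.8 × 87^0.642 = 5.8 × 17.59 ≈ 102 kt.
102 kt falls in the Category 3 band.

3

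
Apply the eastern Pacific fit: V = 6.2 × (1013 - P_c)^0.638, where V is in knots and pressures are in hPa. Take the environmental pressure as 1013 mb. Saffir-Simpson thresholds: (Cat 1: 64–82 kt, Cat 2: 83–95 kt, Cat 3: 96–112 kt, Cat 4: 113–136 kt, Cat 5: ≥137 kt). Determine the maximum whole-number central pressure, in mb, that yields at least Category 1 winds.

Category 1 begins at V = 64 kt.
Required ΔP = (64/6.2)^(1/0.638) = 10.323^1.567 ≈ 38.82 mb.
P_c ≤ 1013 − 38.82 = 974.18, so the highest integer P_c is 974 mb.

974 mb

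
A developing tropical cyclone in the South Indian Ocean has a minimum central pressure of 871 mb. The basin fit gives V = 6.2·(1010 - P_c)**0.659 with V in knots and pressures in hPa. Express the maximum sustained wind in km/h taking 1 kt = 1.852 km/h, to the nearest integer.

ΔP = 1010 − 871 = 139 mb.
V ≈ 6.2 × 139^0.659 = 6.2 × 25.837 ≈ 160.191 kt.
160.191 × 1.852 ≈ 296.67 km/h → 297 km/h.

297 km/h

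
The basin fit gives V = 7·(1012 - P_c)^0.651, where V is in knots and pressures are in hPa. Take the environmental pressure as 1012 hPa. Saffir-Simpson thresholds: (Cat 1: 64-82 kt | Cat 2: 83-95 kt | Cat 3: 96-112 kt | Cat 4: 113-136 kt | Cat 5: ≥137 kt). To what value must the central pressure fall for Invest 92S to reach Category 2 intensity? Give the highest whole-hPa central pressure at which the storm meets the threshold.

Category 2 begins at V = 83 kt.
Required ΔP = (83/7)^(1/0.651) = 11.857^1.536 ≈ 44.64 hPa.
P_c ≤ 1012 − 44.64 = 967.36, so the highest integer P_c is 967 hPa.

967 hPa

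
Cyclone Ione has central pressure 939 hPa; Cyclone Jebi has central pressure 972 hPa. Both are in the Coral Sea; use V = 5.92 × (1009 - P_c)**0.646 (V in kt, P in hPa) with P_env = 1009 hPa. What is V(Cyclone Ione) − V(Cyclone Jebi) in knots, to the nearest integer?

31 kt

Cyclone Ione: ΔP = 70; V ≈ 5.92 × 70^0.646 ≈ 92.10 kt.
Cyclone Jebi: ΔP = 37; V ≈ 5.92 × 37^0.646 ≈ 61.01 kt.
Difference ≈ 92.10 − 61.01 = 31.09 → 31 kt.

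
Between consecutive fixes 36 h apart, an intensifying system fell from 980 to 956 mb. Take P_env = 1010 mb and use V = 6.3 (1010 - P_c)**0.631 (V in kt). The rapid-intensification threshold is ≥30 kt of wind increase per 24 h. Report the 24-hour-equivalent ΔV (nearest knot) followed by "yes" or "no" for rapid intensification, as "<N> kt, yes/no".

16 kt, no

V₁: ΔP = 30, V ≈ 6.3 × 30^0.631 ≈ 53.88 kt.
V₂: ΔP = 54, V ≈ 6.3 × 54^0.631 ≈ 78.07 kt.
ΔV over 36 h = 24.19 kt → 24 h equivalent = 24.19 × 24/36 ≈ 16.13 kt.
16 kt < 30 kt ⇒ not rapid intensification.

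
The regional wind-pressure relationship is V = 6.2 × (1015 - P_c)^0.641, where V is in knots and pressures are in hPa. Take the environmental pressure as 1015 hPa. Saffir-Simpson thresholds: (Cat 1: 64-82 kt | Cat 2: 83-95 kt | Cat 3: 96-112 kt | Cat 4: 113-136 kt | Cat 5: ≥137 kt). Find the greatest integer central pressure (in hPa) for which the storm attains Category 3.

Category 3 begins at V = 96 kt.
Required ΔP = (96/6.2)^(1/0.641) = 15.484^1.560 ≈ 71.83 hPa.
P_c ≤ 1015 − 71.83 = 943.17, so the highest integer P_c is 943 hPa.

943 hPa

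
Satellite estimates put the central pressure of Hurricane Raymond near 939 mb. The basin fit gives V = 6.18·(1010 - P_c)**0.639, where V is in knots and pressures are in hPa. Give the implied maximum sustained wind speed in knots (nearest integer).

ΔP = 1010 − 939 = 71 mb.
71^0.639 ≈ 15.239.
V ≈ 6.18 × 15.239 ≈ 94.2 kt.

94 kt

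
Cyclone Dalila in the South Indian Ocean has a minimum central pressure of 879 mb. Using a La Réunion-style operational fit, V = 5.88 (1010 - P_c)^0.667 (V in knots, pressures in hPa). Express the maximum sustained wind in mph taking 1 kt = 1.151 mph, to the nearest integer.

175 mph

ΔP = 1010 − 879 = 131 mb.
V ≈ 5.88 × 131^0.667 = 5.88 × 25.836 ≈ 151.914 kt.
151.914 × 1.151 ≈ 174.85 mph → 175 mph.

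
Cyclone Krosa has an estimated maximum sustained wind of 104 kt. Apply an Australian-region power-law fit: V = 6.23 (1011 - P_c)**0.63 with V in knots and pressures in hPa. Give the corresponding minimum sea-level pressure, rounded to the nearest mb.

ΔP = (V / 6.23)^(1/0.63) = (104/6.23)^1.587.
104/6.23 = 16.693; 16.693^1.587 ≈ 87.21 mb.
P_c = 1011 − 87.21 = 923.79 ≈ 924 mb.

924 mb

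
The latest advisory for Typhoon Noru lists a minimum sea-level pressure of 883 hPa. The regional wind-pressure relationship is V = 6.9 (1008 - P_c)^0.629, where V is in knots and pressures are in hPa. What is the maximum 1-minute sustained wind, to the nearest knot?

ΔP = 1008 − 883 = 125 hPa.
125^0.629 ≈ 20.843.
V ≈ 6.9 × 20.843 ≈ 143.8 kt.

144 kt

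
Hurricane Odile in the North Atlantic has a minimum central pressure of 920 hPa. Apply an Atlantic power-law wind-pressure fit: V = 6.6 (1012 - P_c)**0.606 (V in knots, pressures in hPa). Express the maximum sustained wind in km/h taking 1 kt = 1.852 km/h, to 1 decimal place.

189.3 km/h

ΔP = 1012 − 920 = 92 hPa.
V ≈ 6.6 × 92^0.606 = 6.6 × 15.490 ≈ 102.235 kt.
102.235 × 1.852 ≈ 189.34 km/h → 189.3 km/h.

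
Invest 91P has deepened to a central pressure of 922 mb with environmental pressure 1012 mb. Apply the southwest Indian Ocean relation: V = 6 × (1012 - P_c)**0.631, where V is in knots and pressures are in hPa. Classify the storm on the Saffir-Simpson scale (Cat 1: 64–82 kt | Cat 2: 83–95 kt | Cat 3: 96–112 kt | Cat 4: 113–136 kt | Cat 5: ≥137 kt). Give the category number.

ΔP = 1012 − 922 = 90 mb.
V ≈ 6 × 90^0.631 = 6 × 17.11 ≈ 103 kt.
103 kt falls in the Category 3 band.

3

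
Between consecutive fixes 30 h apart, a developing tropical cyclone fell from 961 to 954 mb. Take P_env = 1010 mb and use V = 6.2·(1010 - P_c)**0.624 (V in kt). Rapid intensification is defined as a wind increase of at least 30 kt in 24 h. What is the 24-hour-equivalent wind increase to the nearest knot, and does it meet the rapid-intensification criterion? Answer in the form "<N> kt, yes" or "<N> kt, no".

5 kt, no

V₁: ΔP = 49, V ≈ 6.2 × 49^0.624 ≈ 70.32 kt.
V₂: ΔP = 56, V ≈ 6.2 × 56^0.624 ≈ 76.43 kt.
ΔV over 30 h = 6.11 kt → 24 h equivalent = 6.11 × 24/30 ≈ 4.89 kt.
5 kt < 30 kt ⇒ not rapid intensification.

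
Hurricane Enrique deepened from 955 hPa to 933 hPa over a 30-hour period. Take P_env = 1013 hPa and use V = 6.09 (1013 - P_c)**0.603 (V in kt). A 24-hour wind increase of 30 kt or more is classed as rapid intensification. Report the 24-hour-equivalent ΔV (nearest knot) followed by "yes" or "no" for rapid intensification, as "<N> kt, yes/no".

V₁: ΔP = 58, V ≈ 6.09 × 58^0.603 ≈ 70.46 kt.
V₂: ΔP = 80, V ≈ 6.09 × 80^0.603 ≈ 85.54 kt.
ΔV over 30 h = 15.08 kt → 24 h equivalent = 15.08 × 24/30 ≈ 12.06 kt.
12 kt < 30 kt ⇒ not rapid intensification.

12 kt, no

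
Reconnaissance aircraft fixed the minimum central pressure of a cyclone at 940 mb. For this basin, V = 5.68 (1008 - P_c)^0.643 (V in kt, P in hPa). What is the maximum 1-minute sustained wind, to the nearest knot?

ΔP = 1008 − 940 = 68 mb.
68^0.643 ≈ 15.077.
V ≈ 5.68 × 15.077 ≈ 85.6 kt.

86 kt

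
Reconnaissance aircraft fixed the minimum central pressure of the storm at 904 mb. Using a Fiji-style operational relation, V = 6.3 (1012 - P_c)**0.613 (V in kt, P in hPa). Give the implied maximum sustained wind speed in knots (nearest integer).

ΔP = 1012 − 904 = 108 mb.
108^0.613 ≈ 17.640.
V ≈ 6.3 × 17.640 ≈ 111.1 kt.

111 kt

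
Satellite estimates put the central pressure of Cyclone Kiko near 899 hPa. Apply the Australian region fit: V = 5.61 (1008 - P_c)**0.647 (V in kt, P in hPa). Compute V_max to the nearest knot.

117 kt

ΔP = 1008 − 899 = 109 hPa.
109^0.647 ≈ 20.807.
V ≈ 5.61 × 20.807 ≈ 116.7 kt.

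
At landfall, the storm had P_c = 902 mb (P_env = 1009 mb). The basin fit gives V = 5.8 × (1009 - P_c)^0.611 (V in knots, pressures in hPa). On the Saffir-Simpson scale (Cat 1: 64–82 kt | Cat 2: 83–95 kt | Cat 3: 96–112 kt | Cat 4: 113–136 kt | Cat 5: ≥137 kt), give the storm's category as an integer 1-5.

3

ΔP = 1009 − 902 = 107 mb.
V ≈ 5.8 × 107^0.611 = 5.8 × 17.38 ≈ 101 kt.
101 kt falls in the Category 3 band.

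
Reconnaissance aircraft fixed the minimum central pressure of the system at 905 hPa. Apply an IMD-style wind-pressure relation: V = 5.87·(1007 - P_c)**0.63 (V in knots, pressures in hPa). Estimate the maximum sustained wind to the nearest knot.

108 kt

ΔP = 1007 − 905 = 102 hPa.
102^0.63 ≈ 18.425.
V ≈ 5.87 × 18.425 ≈ 108.2 kt.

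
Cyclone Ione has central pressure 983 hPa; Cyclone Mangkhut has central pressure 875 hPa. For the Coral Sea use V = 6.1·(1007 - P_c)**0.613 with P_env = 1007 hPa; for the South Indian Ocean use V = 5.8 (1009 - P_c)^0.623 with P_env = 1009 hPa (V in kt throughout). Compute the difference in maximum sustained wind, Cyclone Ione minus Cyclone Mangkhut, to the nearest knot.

Cyclone Ione: ΔP = 24; V ≈ 6.1 × 24^0.613 ≈ 42.80 kt.
Cyclone Mangkhut: ΔP = 134; V ≈ 5.8 × 134^0.623 ≈ 122.63 kt.
Difference ≈ 42.80 − 122.63 = -79.83 → -80 kt.

-80 kt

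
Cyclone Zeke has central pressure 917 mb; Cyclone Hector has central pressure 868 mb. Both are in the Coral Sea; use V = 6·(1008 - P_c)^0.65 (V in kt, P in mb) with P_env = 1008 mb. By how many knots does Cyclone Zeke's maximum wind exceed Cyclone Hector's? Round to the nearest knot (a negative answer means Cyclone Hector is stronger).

Cyclone Zeke: ΔP = 91; V ≈ 6 × 91^0.65 ≈ 112.60 kt.
Cyclone Hector: ΔP = 140; V ≈ 6 × 140^0.65 ≈ 148.98 kt.
Difference ≈ 112.60 − 148.98 = -36.38 → -36 kt.

-36 kt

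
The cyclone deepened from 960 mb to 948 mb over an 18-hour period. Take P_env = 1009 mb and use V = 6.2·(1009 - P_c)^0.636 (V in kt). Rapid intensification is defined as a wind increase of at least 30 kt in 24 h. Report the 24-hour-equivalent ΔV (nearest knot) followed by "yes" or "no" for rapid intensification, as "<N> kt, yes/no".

V₁: ΔP = 49, V ≈ 6.2 × 49^0.636 ≈ 73.68 kt.
V₂: ΔP = 61, V ≈ 6.2 × 61^0.636 ≈ 84.70 kt.
ΔV over 18 h = 11.02 kt → 24 h equivalent = 11.02 × 24/18 ≈ 14.69 kt.
15 kt < 30 kt ⇒ not rapid intensification.

15 kt, no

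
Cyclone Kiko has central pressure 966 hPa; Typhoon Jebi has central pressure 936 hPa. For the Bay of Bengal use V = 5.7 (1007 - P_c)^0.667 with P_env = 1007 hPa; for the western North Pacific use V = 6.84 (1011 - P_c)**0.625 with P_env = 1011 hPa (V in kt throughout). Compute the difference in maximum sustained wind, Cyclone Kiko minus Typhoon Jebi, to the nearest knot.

Cyclone Kiko: ΔP = 41; V ≈ 5.7 × 41^0.667 ≈ 67.86 kt.
Typhoon Jebi: ΔP = 75; V ≈ 6.84 × 75^0.625 ≈ 101.62 kt.
Difference ≈ 67.86 − 101.62 = -33.76 → -34 kt.

-34 kt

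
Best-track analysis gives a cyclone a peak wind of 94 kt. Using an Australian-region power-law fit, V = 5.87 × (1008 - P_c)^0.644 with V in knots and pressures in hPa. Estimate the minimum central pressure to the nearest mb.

934 mb

ΔP = (V / 5.87)^(1/0.644) = (94/5.87)^1.553.
94/5.87 = 16.014; 16.014^1.553 ≈ 74.19 mb.
P_c = 1008 − 74.19 = 933.81 ≈ 934 mb.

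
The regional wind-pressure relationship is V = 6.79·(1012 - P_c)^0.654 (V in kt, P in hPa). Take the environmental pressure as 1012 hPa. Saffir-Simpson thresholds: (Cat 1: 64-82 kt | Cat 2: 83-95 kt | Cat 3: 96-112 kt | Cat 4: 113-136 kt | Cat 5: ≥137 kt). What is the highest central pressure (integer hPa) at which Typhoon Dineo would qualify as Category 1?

Category 1 begins at V = 64 kt.
Required ΔP = (64/6.79)^(1/0.654) = 9.426^1.529 ≈ 30.89 hPa.
P_c ≤ 1012 − 30.89 = 981.11, so the highest integer P_c is 981 hPa.

981 hPa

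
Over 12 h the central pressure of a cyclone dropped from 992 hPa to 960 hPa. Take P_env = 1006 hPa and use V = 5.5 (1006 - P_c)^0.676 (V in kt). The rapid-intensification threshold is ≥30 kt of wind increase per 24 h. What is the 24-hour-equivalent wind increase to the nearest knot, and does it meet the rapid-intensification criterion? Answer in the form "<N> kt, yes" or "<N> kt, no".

81 kt, yes

V₁: ΔP = 14, V ≈ 5.5 × 14^0.676 ≈ 32.75 kt.
V₂: ΔP = 46, V ≈ 5.5 × 46^0.676 ≈ 73.18 kt.
ΔV over 12 h = 40.43 kt → 24 h equivalent = 40.43 × 24/12 ≈ 80.86 kt.
81 kt ≥ 30 kt ⇒ rapid intensification.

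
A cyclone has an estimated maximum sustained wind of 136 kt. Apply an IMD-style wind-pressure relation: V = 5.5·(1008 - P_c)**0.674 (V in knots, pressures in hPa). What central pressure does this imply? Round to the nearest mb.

891 mb

ΔP = (V / 5.5)^(1/0.674) = (136/5.5)^1.484.
136/5.5 = 24.727; 24.727^1.484 ≈ 116.69 mb.
P_c = 1008 − 116.69 = 891.31 ≈ 891 mb.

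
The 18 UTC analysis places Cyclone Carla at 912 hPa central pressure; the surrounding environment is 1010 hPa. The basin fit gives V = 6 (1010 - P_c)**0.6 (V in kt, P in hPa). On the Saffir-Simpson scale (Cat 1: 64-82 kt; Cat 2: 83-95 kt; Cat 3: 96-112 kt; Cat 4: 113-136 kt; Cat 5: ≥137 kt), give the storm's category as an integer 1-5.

ΔP = 1010 − 912 = 98 hPa.
V ≈ 6 × 98^0.6 = 6 × 15.66 ≈ 94 kt.
94 kt falls in the Category 2 band.

2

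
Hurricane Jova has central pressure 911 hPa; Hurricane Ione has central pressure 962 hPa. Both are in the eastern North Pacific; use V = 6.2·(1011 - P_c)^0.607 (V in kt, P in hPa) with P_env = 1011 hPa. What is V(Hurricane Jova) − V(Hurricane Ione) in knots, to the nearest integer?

36 kt

Hurricane Jova: ΔP = 100; V ≈ 6.2 × 100^0.607 ≈ 101.48 kt.
Hurricane Ione: ΔP = 49; V ≈ 6.2 × 49^0.607 ≈ 65.82 kt.
Difference ≈ 101.48 − 65.82 = 35.66 → 36 kt.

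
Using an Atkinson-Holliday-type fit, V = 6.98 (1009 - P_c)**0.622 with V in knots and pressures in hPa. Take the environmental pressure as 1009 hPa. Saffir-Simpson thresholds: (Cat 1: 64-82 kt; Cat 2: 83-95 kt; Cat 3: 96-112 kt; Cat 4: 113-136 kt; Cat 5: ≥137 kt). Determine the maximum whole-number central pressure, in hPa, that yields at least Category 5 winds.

889 hPa

Category 5 begins at V = 137 kt.
Required ΔP = (137/6.98)^(1/0.622) = 19.628^1.608 ≈ 119.83 hPa.
P_c ≤ 1009 − 119.83 = 889.17, so the highest integer P_c is 889 hPa.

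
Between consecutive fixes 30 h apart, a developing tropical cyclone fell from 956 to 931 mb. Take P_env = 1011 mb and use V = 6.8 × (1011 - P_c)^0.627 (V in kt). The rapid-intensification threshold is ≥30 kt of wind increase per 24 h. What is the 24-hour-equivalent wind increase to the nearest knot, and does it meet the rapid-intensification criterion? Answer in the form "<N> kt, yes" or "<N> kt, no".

V₁: ΔP = 55, V ≈ 6.8 × 55^0.627 ≈ 83.89 kt.
V₂: ΔP = 80, V ≈ 6.8 × 80^0.627 ≈ 106.11 kt.
ΔV over 30 h = 22.22 kt → 24 h equivalent = 22.22 × 24/30 ≈ 17.78 kt.
18 kt < 30 kt ⇒ not rapid intensification.

18 kt, no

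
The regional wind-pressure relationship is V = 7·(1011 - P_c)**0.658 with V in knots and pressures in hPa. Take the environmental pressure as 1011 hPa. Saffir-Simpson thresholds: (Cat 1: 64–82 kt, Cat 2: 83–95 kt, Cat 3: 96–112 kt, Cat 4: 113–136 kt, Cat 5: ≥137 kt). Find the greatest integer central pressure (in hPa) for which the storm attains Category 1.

982 hPa

Category 1 begins at V = 64 kt.
Required ΔP = (64/7)^(1/0.658) = 9.143^1.520 ≈ 28.88 hPa.
P_c ≤ 1011 − 28.88 = 982.12, so the highest integer P_c is 982 hPa.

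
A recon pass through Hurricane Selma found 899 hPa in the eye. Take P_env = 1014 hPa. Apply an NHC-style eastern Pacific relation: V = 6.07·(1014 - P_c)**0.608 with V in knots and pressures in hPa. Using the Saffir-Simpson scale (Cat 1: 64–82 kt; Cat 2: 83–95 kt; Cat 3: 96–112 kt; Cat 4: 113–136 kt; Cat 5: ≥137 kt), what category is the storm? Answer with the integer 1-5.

ΔP = 1014 − 899 = 115 hPa.
V ≈ 6.07 × 115^0.608 = 6.07 × 17.90 ≈ 109 kt.
109 kt falls in the Category 3 band.

3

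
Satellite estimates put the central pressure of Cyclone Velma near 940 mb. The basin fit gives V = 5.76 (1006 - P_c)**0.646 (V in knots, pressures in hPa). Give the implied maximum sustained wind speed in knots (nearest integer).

ΔP = 1006 − 940 = 66 mb.
66^0.646 ≈ 14.977.
V ≈ 5.76 × 14.977 ≈ 86.3 kt.

86 kt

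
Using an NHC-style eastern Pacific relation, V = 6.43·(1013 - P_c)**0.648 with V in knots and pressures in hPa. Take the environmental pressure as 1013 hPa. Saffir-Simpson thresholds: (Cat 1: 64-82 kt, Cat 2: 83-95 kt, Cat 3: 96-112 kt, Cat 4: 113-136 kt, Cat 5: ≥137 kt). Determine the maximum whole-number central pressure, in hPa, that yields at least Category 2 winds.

961 hPa

Category 2 begins at V = 83 kt.
Required ΔP = (83/6.43)^(1/0.648) = 12.908^1.543 ≈ 51.80 hPa.
P_c ≤ 1013 − 51.80 = 961.20, so the highest integer P_c is 961 hPa.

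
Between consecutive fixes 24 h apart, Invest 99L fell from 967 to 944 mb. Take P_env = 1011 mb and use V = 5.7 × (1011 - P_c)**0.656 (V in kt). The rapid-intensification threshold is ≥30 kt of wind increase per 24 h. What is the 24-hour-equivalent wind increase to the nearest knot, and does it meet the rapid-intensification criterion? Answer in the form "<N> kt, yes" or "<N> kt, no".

22 kt, no

V₁: ΔP = 44, V ≈ 5.7 × 44^0.656 ≈ 68.23 kt.
V₂: ΔP = 67, V ≈ 5.7 × 67^0.656 ≈ 89.90 kt.
ΔV over 24 h = 21.67 kt → 24 h equivalent = 21.67 × 24/24 ≈ 21.67 kt.
22 kt < 30 kt ⇒ not rapid intensification.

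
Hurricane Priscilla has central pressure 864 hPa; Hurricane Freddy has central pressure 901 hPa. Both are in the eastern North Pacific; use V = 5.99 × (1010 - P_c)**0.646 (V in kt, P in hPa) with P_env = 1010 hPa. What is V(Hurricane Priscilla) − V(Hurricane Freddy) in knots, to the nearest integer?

26 kt

Hurricane Priscilla: ΔP = 146; V ≈ 5.99 × 146^0.646 ≈ 149.83 kt.
Hurricane Freddy: ΔP = 109; V ≈ 5.99 × 109^0.646 ≈ 124.05 kt.
Difference ≈ 149.83 − 124.05 = 25.78 → 26 kt.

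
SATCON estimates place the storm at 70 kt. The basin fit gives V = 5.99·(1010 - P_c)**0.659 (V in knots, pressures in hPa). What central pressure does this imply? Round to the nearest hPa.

ΔP = (V / 5.99)^(1/0.659) = (70/5.99)^1.517.
70/5.99 = 11.686; 11.686^1.517 ≈ 41.70 hPa.
P_c = 1010 − 41.70 = 968.30 ≈ 968 hPa.

968 hPa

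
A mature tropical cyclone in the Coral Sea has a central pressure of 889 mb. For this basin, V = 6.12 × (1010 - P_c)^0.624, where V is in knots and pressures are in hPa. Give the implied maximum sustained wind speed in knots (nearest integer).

122 kt

ΔP = 1010 − 889 = 121 mb.
121^0.624 ≈ 19.937.
V ≈ 6.12 × 19.937 ≈ 122.0 kt.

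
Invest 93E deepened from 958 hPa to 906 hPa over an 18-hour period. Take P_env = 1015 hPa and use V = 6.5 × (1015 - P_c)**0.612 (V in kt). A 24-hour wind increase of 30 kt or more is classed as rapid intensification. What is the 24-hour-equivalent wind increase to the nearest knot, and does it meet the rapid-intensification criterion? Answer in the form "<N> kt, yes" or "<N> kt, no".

V₁: ΔP = 57, V ≈ 6.5 × 57^0.612 ≈ 77.18 kt.
V₂: ΔP = 109, V ≈ 6.5 × 109^0.612 ≈ 114.77 kt.
ΔV over 18 h = 37.59 kt → 24 h equivalent = 37.59 × 24/18 ≈ 50.12 kt.
50 kt ≥ 30 kt ⇒ rapid intensification.

50 kt, yes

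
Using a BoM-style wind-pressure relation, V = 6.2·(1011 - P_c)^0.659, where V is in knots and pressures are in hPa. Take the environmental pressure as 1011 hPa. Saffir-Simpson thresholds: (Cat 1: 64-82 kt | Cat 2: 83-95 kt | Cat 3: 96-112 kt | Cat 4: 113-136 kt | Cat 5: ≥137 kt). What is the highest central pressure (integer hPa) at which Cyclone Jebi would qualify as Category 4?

Category 4 begins at V = 113 kt.
Required ΔP = (113/6.2)^(1/0.659) = 18.226^1.517 ≈ 81.85 hPa.
P_c ≤ 1011 − 81.85 = 929.15, so the highest integer P_c is 929 hPa.

929 hPa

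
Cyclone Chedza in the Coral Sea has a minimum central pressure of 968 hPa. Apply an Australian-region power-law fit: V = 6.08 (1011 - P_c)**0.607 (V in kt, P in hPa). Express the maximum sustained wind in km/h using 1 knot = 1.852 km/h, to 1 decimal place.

ΔP = 1011 − 968 = 43 hPa.
V ≈ 6.08 × 43^0.607 = 6.08 × 9.807 ≈ 59.624 kt.
59.624 × 1.852 ≈ 110.42 km/h → 110.4 km/h.

110.4 km/h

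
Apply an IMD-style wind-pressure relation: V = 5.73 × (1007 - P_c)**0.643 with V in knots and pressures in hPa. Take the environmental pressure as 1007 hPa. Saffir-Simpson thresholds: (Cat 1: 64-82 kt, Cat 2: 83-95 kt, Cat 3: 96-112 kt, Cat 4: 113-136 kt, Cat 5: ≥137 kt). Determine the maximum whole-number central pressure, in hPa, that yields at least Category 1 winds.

Category 1 begins at V = 64 kt.
Required ΔP = (64/5.73)^(1/0.643) = 11.169^1.555 ≈ 42.65 hPa.
P_c ≤ 1007 − 42.65 = 964.35, so the highest integer P_c is 964 hPa.

964 hPa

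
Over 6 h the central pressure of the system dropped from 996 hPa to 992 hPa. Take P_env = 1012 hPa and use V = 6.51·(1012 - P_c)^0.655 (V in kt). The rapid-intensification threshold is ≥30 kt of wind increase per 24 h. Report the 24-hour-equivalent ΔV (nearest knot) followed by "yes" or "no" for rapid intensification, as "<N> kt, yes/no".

V₁: ΔP = 16, V ≈ 6.51 × 16^0.655 ≈ 40.02 kt.
V₂: ΔP = 20, V ≈ 6.51 × 20^0.655 ≈ 46.32 kt.
ΔV over 6 h = 6.30 kt → 24 h equivalent = 6.30 × 24/6 ≈ 25.20 kt.
25 kt < 30 kt ⇒ not rapid intensification.

25 kt, no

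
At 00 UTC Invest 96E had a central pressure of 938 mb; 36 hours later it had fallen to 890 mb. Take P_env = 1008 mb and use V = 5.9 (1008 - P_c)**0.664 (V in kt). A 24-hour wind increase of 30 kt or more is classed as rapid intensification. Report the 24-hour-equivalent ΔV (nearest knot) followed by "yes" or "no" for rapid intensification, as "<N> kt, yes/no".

27 kt, no

V₁: ΔP = 70, V ≈ 5.9 × 70^0.664 ≈ 99.08 kt.
V₂: ΔP = 118, V ≈ 5.9 × 118^0.664 ≈ 140.15 kt.
ΔV over 36 h = 41.07 kt → 24 h equivalent = 41.07 × 24/36 ≈ 27.38 kt.
27 kt < 30 kt ⇒ not rapid intensification.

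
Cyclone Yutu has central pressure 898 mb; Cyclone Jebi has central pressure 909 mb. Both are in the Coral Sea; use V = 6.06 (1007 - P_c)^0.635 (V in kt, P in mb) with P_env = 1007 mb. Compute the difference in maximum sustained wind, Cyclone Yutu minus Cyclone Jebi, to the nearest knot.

Cyclone Yutu: ΔP = 109; V ≈ 6.06 × 109^0.635 ≈ 119.19 kt.
Cyclone Jebi: ΔP = 98; V ≈ 6.06 × 98^0.635 ≈ 111.40 kt.
Difference ≈ 119.19 − 111.40 = 7.79 → 8 kt.

8 kt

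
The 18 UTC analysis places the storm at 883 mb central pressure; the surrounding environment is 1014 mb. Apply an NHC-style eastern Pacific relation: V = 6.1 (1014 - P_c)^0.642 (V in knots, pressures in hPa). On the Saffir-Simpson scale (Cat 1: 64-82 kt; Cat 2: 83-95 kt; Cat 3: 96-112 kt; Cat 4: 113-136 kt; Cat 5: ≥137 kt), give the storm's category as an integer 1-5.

ΔP = 1014 − 883 = 131 mb.
V ≈ 6.1 × 131^0.642 = 6.1 × 22.87 ≈ 140 kt.
140 kt falls in the Category 5 band.

5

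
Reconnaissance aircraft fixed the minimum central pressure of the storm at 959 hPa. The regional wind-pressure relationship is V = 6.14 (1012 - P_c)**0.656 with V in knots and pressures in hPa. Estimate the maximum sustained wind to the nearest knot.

83 kt

ΔP = 1012 − 959 = 53 hPa.
53^0.656 ≈ 13.525.
V ≈ 6.14 × 13.525 ≈ 83.0 kt.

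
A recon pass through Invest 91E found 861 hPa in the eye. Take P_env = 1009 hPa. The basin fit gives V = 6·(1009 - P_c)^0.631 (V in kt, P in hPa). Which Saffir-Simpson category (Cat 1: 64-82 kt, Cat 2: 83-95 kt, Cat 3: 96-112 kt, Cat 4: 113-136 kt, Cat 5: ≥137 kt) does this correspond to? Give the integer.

ΔP = 1009 − 861 = 148 hPa.
V ≈ 6 × 148^0.631 = 6 × 23.41 ≈ 140 kt.
140 kt falls in the Category 5 band.

5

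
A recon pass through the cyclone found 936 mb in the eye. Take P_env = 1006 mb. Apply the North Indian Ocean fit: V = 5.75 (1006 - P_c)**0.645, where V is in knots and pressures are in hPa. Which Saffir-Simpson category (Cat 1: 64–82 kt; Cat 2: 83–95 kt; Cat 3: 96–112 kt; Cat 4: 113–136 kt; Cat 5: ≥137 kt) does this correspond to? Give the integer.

2

ΔP = 1006 − 936 = 70 mb.
V ≈ 5.75 × 70^0.645 = 5.75 × 15.49 ≈ 89 kt.
89 kt falls in the Category 2 band.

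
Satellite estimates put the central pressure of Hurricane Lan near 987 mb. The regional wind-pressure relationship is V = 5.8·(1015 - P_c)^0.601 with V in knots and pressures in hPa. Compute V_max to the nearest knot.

43 kt

ΔP = 1015 − 987 = 28 mb.
28^0.601 ≈ 7.409.
V ≈ 5.8 × 7.409 ≈ 43.0 kt.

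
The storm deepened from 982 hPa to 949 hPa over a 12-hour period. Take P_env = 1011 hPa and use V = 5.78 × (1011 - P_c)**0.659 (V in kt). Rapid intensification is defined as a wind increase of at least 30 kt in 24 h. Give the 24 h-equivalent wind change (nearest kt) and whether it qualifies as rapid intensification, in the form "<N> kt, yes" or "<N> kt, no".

69 kt, yes

V₁: ΔP = 29, V ≈ 5.78 × 29^0.659 ≈ 53.17 kt.
V₂: ΔP = 62, V ≈ 5.78 × 62^0.659 ≈ 87.72 kt.
ΔV over 12 h = 34.55 kt → 24 h equivalent = 34.55 × 24/12 ≈ 69.10 kt.
69 kt ≥ 30 kt ⇒ rapid intensification.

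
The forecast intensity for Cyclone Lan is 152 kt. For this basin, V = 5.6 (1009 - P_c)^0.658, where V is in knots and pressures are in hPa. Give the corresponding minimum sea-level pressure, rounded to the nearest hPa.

ΔP = (V / 5.6)^(1/0.658) = (152/5.6)^1.520.
152/5.6 = 27.143; 27.143^1.520 ≈ 150.94 hPa.
P_c = 1009 − 150.94 = 858.06 ≈ 858 hPa.

858 hPa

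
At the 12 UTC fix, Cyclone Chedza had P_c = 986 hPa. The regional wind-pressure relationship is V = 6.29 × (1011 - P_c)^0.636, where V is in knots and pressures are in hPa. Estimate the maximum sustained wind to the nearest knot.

49 kt

ΔP = 1011 − 986 = 25 hPa.
25^0.636 ≈ 7.746.
V ≈ 6.29 × 7.746 ≈ 48.7 kt.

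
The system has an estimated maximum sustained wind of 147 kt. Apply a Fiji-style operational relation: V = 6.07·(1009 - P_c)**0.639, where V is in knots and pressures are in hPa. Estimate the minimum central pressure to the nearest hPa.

862 hPa

ΔP = (V / 6.07)^(1/0.639) = (147/6.07)^1.565.
147/6.07 = 24.217; 24.217^1.565 ≈ 146.58 hPa.
P_c = 1009 − 146.58 = 862.42 ≈ 862 hPa.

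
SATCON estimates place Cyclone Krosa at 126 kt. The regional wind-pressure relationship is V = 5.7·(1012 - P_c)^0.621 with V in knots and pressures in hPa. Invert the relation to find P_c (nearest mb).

ΔP = (V / 5.7)^(1/0.621) = (126/5.7)^1.610.
126/5.7 = 22.105; 22.105^1.610 ≈ 146.23 mb.
P_c = 1012 − 146.23 = 865.77 ≈ 866 mb.

866 mb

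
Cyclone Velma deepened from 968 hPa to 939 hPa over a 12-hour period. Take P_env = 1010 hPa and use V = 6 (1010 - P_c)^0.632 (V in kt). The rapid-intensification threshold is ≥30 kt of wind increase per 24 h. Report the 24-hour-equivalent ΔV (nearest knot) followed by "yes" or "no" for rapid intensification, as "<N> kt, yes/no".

50 kt, yes

V₁: ΔP = 42, V ≈ 6 × 42^0.632 ≈ 63.69 kt.
V₂: ΔP = 71, V ≈ 6 × 71^0.632 ≈ 88.75 kt.
ΔV over 12 h = 25.06 kt → 24 h equivalent = 25.06 × 24/12 ≈ 50.12 kt.
50 kt ≥ 30 kt ⇒ rapid intensification.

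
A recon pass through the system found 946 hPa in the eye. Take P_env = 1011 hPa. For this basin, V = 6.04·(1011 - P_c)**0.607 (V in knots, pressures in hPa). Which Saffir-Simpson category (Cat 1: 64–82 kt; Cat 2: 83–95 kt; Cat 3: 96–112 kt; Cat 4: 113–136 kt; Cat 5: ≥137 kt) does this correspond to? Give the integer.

1

ΔP = 1011 − 946 = 65 hPa.
V ≈ 6.04 × 65^0.607 = 6.04 × 12.60 ≈ 76 kt.
76 kt falls in the Category 1 band.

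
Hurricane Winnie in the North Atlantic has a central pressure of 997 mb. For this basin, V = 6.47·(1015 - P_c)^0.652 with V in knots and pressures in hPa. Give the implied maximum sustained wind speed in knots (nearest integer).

43 kt

ΔP = 1015 − 997 = 18 mb.
18^0.652 ≈ 6.583.
V ≈ 6.47 × 6.583 ≈ 42.6 kt.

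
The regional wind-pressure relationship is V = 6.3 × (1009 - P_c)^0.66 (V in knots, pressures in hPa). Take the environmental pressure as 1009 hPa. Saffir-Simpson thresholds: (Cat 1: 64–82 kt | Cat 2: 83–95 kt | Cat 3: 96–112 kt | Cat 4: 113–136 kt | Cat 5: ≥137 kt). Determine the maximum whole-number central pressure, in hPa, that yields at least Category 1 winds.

975 hPa

Category 1 begins at V = 64 kt.
Required ΔP = (64/6.3)^(1/0.66) = 10.159^1.515 ≈ 33.54 hPa.
P_c ≤ 1009 − 33.54 = 975.46, so the highest integer P_c is 975 hPa.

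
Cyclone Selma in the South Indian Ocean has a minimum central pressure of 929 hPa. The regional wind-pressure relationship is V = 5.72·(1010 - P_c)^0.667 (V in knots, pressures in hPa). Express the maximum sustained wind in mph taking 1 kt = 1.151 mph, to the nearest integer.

123 mph

ΔP = 1010 − 929 = 81 hPa.
V ≈ 5.72 × 81^0.667 = 5.72 × 18.748 ≈ 107.240 kt.
107.240 × 1.151 ≈ 123.43 mph → 123 mph.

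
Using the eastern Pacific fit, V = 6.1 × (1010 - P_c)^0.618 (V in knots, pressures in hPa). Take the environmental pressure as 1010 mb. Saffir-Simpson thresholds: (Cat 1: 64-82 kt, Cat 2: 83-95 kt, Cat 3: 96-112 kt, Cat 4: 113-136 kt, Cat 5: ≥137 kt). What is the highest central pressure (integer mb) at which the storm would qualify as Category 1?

Category 1 begins at V = 64 kt.
Required ΔP = (64/6.1)^(1/0.618) = 10.492^1.618 ≈ 44.86 mb.
P_c ≤ 1010 − 44.86 = 965.14, so the highest integer P_c is 965 mb.

965 mb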